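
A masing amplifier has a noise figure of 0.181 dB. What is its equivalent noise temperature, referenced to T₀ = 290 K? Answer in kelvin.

F = 10^(0.181/10) = 1.04256
T_e = (F − 1)·T₀ = (1.04256 − 1) × 290 = 12.3 K

12.3 K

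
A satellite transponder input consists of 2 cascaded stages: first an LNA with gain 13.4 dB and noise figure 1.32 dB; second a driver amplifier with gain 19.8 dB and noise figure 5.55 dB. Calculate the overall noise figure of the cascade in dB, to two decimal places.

Convert to linear (a loss of L dB is a gain of −L dB): F_i = 10^(NF_i/10), G_i = 10^(G_i,dB/10)
  Stage 1: F_1 = 10^(1.32/10) = 1.355, G_1 = 10^(13.4/10) = 21.88
  Stage 2: F_2 = 10^(5.55/10) = 3.589, G_2 = 10^(19.8/10) = 95.50
Friis cascade:
  F = 1.355 + (3.589 − 1)/21.88 = 1.474
NF = 10 log₁₀(1.474) = 1.68 dB

1.68 dB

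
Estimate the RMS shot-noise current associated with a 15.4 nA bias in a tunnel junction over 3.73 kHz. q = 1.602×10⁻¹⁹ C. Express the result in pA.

4.29 pA

I_n = √(2qI·B)
2qI·B = 2 × 1.602×10⁻¹⁹ × 1.54×10⁻⁸ × 3.73×10³ = 1.84×10⁻²³ A²
I_n = √(1.84×10⁻²³) = 4.29×10⁻¹² A = 4.29 pA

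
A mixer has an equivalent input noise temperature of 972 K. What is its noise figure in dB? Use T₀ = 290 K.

F = 1 + T_e/T₀ = 1 + 972/290 = 4.35172
NF = 10 log₁₀(4.35172) = 6.39 dB

6.39 dB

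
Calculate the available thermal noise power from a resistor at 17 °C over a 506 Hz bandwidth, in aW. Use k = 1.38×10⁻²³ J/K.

2.03 aW

T = 17 °C + 273.15 = 290.15 K
P_n = kTB = 1.38×10⁻²³ × 290.15 × 5.06×10² = 2.03×10⁻¹⁸ W = 2.03 aW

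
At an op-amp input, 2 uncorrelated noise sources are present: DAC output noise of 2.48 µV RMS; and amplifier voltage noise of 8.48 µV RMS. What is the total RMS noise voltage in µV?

Uncorrelated sources add in power (mean-square): V_tot = √(ΣV_i²)
V_tot = √[(2.48×10⁻⁶)² + (8.48×10⁻⁶)²] = 8.84×10⁻⁶ V = 8.84 µV

8.84 µV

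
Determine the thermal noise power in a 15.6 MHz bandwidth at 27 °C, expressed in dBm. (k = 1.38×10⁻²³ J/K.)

−101.9 dBm

T = 27 °C + 273.15 = 300.15 K
P_n = kTB = 1.38×10⁻²³ × 300.15 × 1.56×10⁷ = 6.46×10⁻¹⁴ W
In dBm: 10 log₁₀(6.46×10⁻¹⁴ / 10⁻³) = −101.9 dBm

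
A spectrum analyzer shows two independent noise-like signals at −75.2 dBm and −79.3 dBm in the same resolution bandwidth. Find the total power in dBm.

−73.8 dBm

Convert to linear, add, convert back:
P₁ = 3.02×10⁻¹¹ W, P₂ = 1.17×10⁻¹¹ W
P_tot = 4.19×10⁻¹¹ W → 10 log₁₀(P_tot / 10⁻³) = −73.8 dBm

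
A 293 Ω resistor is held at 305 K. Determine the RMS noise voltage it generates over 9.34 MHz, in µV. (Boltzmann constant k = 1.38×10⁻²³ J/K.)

6.79 µV

V_n = √(4kTRB)
4kTRB = 4 × 1.38×10⁻²³ × 305 × 2.93×10² × 9.34×10⁶ = 4.61×10⁻¹¹ V²
V_n = √(4.61×10⁻¹¹) = 6.79×10⁻⁶ V = 6.79 µV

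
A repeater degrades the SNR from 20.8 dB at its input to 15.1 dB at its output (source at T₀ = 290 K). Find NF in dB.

5.7 dB

NF (dB) = SNR_in(dB) − SNR_out(dB) when the source is at T₀
NF = 20.8 − 15.1 = 5.7 dB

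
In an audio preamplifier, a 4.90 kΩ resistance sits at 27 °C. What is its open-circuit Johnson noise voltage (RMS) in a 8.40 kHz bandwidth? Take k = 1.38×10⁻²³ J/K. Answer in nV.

826 nV

T = 27 °C + 273.15 = 300.15 K
V_n = √(4kTRB)
4kTRB = 4 × 1.38×10⁻²³ × 300.15 × 4.90×10³ × 8.40×10³ = 6.82×10⁻¹³ V²
V_n = √(6.82×10⁻¹³) = 8.26×10⁻⁷ V = 826 nV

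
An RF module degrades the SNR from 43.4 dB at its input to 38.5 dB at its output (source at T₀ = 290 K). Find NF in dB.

4.9 dB

NF (dB) = SNR_in(dB) − SNR_out(dB) when the source is at T₀
NF = 43.4 − 38.5 = 4.9 dB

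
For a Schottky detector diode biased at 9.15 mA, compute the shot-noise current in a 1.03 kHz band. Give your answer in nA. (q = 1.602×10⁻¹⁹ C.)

I_n = √(2qI·B)
2qI·B = 2 × 1.602×10⁻¹⁹ × 9.15×10⁻³ × 1.03×10³ = 3.02×10⁻¹⁸ A²
I_n = √(3.02×10⁻¹⁸) = 1.74×10⁻⁹ A = 1.74 nA

1.74 nA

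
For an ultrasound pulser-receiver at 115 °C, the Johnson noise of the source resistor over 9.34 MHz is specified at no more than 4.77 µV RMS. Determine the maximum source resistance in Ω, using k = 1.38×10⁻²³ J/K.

T = 115 °C + 273.15 = 388.15 K
Johnson–Nyquist: V_n = √(4kTRB) ⇒ R = V_n² / (4kTB)
4kTB = 4 × 1.38×10⁻²³ × 388.15 × 9.34×10⁶ = 2.00×10⁻¹³
R = (4.77×10⁻⁶)² / 2.00×10⁻¹³ = 1.14×10² Ω = 114 Ω

114 Ω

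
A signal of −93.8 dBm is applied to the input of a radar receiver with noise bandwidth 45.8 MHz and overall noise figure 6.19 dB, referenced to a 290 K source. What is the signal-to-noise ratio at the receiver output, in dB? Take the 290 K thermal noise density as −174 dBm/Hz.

Noise floor: N = −174 + 10 log₁₀(B) + NF
10 log₁₀(4.58×10⁷) = 76.61 dB
N = −174 + 76.61 + 6.19 = −91.20 dBm
SNR = P_sig − N = −93.8 − (−91.20) = −2.60 dB → −2.6 dB

−2.6 dB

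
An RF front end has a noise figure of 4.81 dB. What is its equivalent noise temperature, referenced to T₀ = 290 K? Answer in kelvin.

F = 10^(4.81/10) = 3.02691
T_e = (F − 1)·T₀ = (3.02691 − 1) × 290 = 588 K

588 K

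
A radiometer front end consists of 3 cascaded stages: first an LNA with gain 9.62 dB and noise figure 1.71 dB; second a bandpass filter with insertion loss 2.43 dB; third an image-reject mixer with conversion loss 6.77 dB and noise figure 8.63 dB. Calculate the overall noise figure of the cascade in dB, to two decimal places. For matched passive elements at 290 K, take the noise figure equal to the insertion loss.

4.42 dB

Convert to linear (a loss of L dB is a gain of −L dB): F_i = 10^(NF_i/10), G_i = 10^(G_i,dB/10)
  Stage 1: F_1 = 10^(1.71/10) = 1.483, G_1 = 10^(9.62/10) = 9.162
  Stage 2: F_2 = 10^(2.43/10) = 1.750, G_2 = 10^(−2.43/10) = 0.5715
  Stage 3: F_3 = 10^(8.63/10) = 7.295, G_3 = 10^(−6.77/10) = 0.2104
Friis cascade:
  F = 1.483 + (1.750 − 1)/9.162 + (7.295 − 1)/5.236 = 2.767
NF = 10 log₁₀(2.767) = 4.42 dB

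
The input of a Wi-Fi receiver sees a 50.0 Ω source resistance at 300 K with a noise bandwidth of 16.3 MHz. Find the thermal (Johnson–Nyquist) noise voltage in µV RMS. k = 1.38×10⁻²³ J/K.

3.67 µV

V_n = √(4kTRB)
4kTRB = 4 × 1.38×10⁻²³ × 300 × 5.00×10¹ × 1.63×10⁷ = 1.35×10⁻¹¹ V²
V_n = √(1.35×10⁻¹¹) = 3.67×10⁻⁶ V = 3.67 µV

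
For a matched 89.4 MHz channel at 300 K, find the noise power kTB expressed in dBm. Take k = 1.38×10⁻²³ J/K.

−94.3 dBm

P_n = kTB = 1.38×10⁻²³ × 300 × 8.94×10⁷ = 3.70×10⁻¹³ W
In dBm: 10 log₁₀(3.70×10⁻¹³ / 10⁻³) = −94.3 dBm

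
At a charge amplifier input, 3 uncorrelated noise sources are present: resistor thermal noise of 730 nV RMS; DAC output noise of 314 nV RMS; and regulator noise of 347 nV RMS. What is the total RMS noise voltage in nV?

Uncorrelated sources add in power (mean-square): V_tot = √(ΣV_i²)
V_tot = √[(7.30×10⁻⁷)² + (3.14×10⁻⁷)² + (3.47×10⁻⁷)²] = 8.67×10⁻⁷ V = 867 nV

867 nV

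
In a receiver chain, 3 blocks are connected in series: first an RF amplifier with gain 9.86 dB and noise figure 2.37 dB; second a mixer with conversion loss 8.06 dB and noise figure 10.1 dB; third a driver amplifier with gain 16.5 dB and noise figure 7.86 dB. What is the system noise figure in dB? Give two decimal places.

7.82 dB

Convert to linear (a loss of L dB is a gain of −L dB): F_i = 10^(NF_i/10), G_i = 10^(G_i,dB/10)
  Stage 1: F_1 = 10^(2.37/10) = 1.726, G_1 = 10^(9.86/10) = 9.683
  Stage 2: F_2 = 10^(10.1/10) = 10.23, G_2 = 10^(−8.06/10) = 0.1563
  Stage 3: F_3 = 10^(7.86/10) = 6.109, G_3 = 10^(16.5/10) = 44.67
Friis cascade:
  F = 1.726 + (10.23 − 1)/9.683 + (6.109 − 1)/1.514 = 6.055
NF = 10 log₁₀(6.055) = 7.82 dB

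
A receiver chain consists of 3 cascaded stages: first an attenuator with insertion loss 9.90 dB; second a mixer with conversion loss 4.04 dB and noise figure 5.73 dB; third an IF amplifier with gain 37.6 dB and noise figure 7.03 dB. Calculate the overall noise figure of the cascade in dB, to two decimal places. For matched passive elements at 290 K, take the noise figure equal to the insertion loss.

21.36 dB

Convert to linear (a loss of L dB is a gain of −L dB): F_i = 10^(NF_i/10), G_i = 10^(G_i,dB/10)
  Stage 1: F_1 = 10^(9.90/10) = 9.772, G_1 = 10^(−9.90/10) = 0.1023
  Stage 2: F_2 = 10^(5.73/10) = 3.741, G_2 = 10^(−4.04/10) = 0.3945
  Stage 3: F_3 = 10^(7.03/10) = 5.047, G_3 = 10^(37.6/10) = 5754
Friis cascade:
  F = 9.772 + (3.741 − 1)/0.1023 + (5.047 − 1)/0.04036 = 136.8
NF = 10 log₁₀(136.8) = 21.36 dB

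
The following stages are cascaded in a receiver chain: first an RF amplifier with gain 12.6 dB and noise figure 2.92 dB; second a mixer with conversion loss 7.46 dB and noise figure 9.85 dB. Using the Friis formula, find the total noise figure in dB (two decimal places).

Convert to linear (a loss of L dB is a gain of −L dB): F_i = 10^(NF_i/10), G_i = 10^(G_i,dB/10)
  Stage 1: F_1 = 10^(2.92/10) = 1.959, G_1 = 10^(12.6/10) = 18.20
  Stage 2: F_2 = 10^(9.85/10) = 9.661, G_2 = 10^(−7.46/10) = 0.1795
Friis cascade:
  F = 1.959 + (9.661 − 1)/18.20 = 2.435
NF = 10 log₁₀(2.435) = 3.86 dB

3.86 dB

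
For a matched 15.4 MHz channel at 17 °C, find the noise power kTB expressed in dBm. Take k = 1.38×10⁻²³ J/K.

T = 17 °C + 273.15 = 290.15 K
P_n = kTB = 1.38×10⁻²³ × 290.15 × 1.54×10⁷ = 6.17×10⁻¹⁴ W
In dBm: 10 log₁₀(6.17×10⁻¹⁴ / 10⁻³) = −102.1 dBm

−102.1 dBm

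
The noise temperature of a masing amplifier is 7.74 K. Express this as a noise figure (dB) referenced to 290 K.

0.114 dB

F = 1 + T_e/T₀ = 1 + 7.74/290 = 1.02669
NF = 10 log₁₀(1.02669) = 0.114 dB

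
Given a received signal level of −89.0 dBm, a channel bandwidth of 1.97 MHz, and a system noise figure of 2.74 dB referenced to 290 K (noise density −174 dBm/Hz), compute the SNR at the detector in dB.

19.3 dB

Noise floor: N = −174 + 10 log₁₀(B) + NF
10 log₁₀(1.97×10⁶) = 62.94 dB
N = −174 + 62.94 + 2.74 = −108.32 dBm
SNR = P_sig − N = −89.0 − (−108.32) = 19.32 dB → 19.3 dB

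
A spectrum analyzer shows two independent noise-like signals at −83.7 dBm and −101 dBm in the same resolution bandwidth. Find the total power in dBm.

−83.6 dBm

Convert to linear, add, convert back:
P₁ = 4.27×10⁻¹² W, P₂ = 7.94×10⁻¹⁴ W
P_tot = 4.35×10⁻¹² W → 10 log₁₀(P_tot / 10⁻³) = −83.6 dBm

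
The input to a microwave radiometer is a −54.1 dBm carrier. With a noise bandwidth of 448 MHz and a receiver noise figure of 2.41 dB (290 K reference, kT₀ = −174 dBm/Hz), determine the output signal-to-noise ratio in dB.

31.0 dB

Noise floor: N = −174 + 10 log₁₀(B) + NF
10 log₁₀(4.48×10⁸) = 86.51 dB
N = −174 + 86.51 + 2.41 = −85.08 dBm
SNR = P_sig − N = −54.1 − (−85.08) = 30.98 dB → 31.0 dB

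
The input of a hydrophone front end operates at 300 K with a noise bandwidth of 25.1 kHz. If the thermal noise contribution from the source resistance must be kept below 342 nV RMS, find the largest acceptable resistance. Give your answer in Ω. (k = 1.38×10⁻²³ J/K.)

Johnson–Nyquist: V_n = √(4kTRB) ⇒ R = V_n² / (4kTB)
4kTB = 4 × 1.38×10⁻²³ × 300 × 2.51×10⁴ = 4.16×10⁻¹⁶
R = (3.42×10⁻⁷)² / 4.16×10⁻¹⁶ = 2.81×10² Ω = 281 Ω

281 Ω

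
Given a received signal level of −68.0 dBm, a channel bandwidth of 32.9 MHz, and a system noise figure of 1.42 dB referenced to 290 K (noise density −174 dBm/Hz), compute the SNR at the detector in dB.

Noise floor: N = −174 + 10 log₁₀(B) + NF
10 log₁₀(3.29×10⁷) = 75.17 dB
N = −174 + 75.17 + 1.42 = −97.41 dBm
SNR = P_sig − N = −68.0 − (−97.41) = 29.41 dB → 29.4 dB

29.4 dB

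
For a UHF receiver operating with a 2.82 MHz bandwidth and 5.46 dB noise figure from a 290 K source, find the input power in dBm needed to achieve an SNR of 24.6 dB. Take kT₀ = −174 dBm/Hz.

−79.4 dBm

Sensitivity = −174 + 10 log₁₀(B) + NF + SNR_min
= −174 + 64.5 + 5.46 + 24.6
= −79.44 dBm → −79.4 dBm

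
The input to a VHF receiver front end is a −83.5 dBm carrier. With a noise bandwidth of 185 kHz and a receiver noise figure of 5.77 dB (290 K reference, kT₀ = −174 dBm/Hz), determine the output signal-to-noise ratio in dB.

32.1 dB

Noise floor: N = −174 + 10 log₁₀(B) + NF
10 log₁₀(1.85×10⁵) = 52.67 dB
N = −174 + 52.67 + 5.77 = −115.56 dBm
SNR = P_sig − N = −83.5 − (−115.56) = 32.06 dB → 32.1 dB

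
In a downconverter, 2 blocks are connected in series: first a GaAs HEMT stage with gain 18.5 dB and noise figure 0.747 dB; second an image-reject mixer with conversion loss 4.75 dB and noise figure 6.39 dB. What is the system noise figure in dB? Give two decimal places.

Convert to linear (a loss of L dB is a gain of −L dB): F_i = 10^(NF_i/10), G_i = 10^(G_i,dB/10)
  Stage 1: F_1 = 10^(0.747/10) = 1.188, G_1 = 10^(18.5/10) = 70.79
  Stage 2: F_2 = 10^(6.39/10) = 4.355, G_2 = 10^(−4.75/10) = 0.3350
Friis cascade:
  F = 1.188 + (4.355 − 1)/70.79 = 1.235
NF = 10 log₁₀(1.235) = 0.92 dB

0.92 dB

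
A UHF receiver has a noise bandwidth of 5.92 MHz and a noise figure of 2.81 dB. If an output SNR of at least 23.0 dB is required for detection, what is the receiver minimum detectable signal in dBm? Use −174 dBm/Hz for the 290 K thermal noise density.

Sensitivity = −174 + 10 log₁₀(B) + NF + SNR_min
= −174 + 67.72 + 2.81 + 23.0
= −80.47 dBm → −80.5 dBm

−80.5 dBm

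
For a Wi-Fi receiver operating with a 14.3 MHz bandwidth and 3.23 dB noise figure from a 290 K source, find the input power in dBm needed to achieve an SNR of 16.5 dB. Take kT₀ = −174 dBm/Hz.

Sensitivity = −174 + 10 log₁₀(B) + NF + SNR_min
= −174 + 71.55 + 3.23 + 16.5
= −82.72 dBm → −82.7 dBm

−82.7 dBm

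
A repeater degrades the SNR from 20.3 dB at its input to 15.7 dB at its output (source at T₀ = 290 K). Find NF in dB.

NF (dB) = SNR_in(dB) − SNR_out(dB) when the source is at T₀
NF = 20.3 − 15.7 = 4.6 dB

4.6 dB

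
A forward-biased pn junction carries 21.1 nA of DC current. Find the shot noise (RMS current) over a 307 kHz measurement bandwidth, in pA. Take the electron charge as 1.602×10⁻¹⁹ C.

45.6 pA

I_n = √(2qI·B)
2qI·B = 2 × 1.602×10⁻¹⁹ × 2.11×10⁻⁸ × 3.07×10⁵ = 2.08×10⁻²¹ A²
I_n = √(2.08×10⁻²¹) = 4.56×10⁻¹¹ A = 45.6 pA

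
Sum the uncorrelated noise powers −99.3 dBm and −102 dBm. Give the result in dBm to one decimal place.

−97.4 dBm

Convert to linear, add, convert back:
P₁ = 1.17×10⁻¹³ W, P₂ = 6.31×10⁻¹⁴ W
P_tot = 1.81×10⁻¹³ W → 10 log₁₀(P_tot / 10⁻³) = −97.4 dBm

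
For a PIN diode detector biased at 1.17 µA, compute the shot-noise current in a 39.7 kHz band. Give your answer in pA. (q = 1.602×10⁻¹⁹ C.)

122 pA

I_n = √(2qI·B)
2qI·B = 2 × 1.602×10⁻¹⁹ × 1.17×10⁻⁶ × 3.97×10⁴ = 1.49×10⁻²⁰ A²
I_n = √(1.49×10⁻²⁰) = 1.22×10⁻¹⁰ A = 122 pA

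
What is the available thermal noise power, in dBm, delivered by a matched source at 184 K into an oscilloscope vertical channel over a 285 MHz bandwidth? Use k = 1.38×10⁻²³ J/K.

P_n = kTB = 1.38×10⁻²³ × 184 × 2.85×10⁸ = 7.24×10⁻¹³ W
In dBm: 10 log₁₀(7.24×10⁻¹³ / 10⁻³) = −91.4 dBm

−91.4 dBm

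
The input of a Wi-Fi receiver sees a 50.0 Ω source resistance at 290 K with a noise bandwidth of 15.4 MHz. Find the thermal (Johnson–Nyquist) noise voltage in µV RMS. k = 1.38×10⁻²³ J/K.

V_n = √(4kTRB)
4kTRB = 4 × 1.38×10⁻²³ × 290 × 5.00×10¹ × 1.54×10⁷ = 1.23×10⁻¹¹ V²
V_n = √(1.23×10⁻¹¹) = 3.51×10⁻⁶ V = 3.51 µV

3.51 µV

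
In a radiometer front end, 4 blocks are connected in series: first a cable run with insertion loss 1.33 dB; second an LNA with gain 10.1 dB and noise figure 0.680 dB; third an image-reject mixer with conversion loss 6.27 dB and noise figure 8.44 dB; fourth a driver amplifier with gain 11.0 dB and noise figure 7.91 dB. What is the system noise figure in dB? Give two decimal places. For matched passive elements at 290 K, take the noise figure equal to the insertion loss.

Convert to linear (a loss of L dB is a gain of −L dB): F_i = 10^(NF_i/10), G_i = 10^(G_i,dB/10)
  Stage 1: F_1 = 10^(1.33/10) = 1.358, G_1 = 10^(−1.33/10) = 0.7362
  Stage 2: F_2 = 10^(0.680/10) = 1.169, G_2 = 10^(10.1/10) = 10.23
  Stage 3: F_3 = 10^(8.44/10) = 6.982, G_3 = 10^(−6.27/10) = 0.2360
  Stage 4: F_4 = 10^(7.91/10) = 6.180, G_4 = 10^(11.0/10) = 12.59
Friis cascade:
  F = 1.358 + (1.169 − 1)/0.7362 + (6.982 − 1)/7.534 + (6.180 − 1)/1.778 = 5.296
NF = 10 log₁₀(5.296) = 7.24 dB

7.24 dB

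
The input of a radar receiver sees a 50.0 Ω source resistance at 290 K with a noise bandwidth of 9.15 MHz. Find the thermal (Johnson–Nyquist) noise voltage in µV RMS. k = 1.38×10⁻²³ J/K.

2.71 µV

V_n = √(4kTRB)
4kTRB = 4 × 1.38×10⁻²³ × 290 × 5.00×10¹ × 9.15×10⁶ = 7.32×10⁻¹² V²
V_n = √(7.32×10⁻¹²) = 2.71×10⁻⁶ V = 2.71 µV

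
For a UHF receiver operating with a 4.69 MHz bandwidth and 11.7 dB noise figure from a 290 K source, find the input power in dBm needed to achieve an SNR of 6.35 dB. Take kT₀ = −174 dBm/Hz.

Sensitivity = −174 + 10 log₁₀(B) + NF + SNR_min
= −174 + 66.71 + 11.7 + 6.35
= −89.24 dBm → −89.2 dBm

−89.2 dBm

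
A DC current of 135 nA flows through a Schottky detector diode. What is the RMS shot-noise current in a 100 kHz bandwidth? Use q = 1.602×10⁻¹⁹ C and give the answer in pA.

I_n = √(2qI·B)
2qI·B = 2 × 1.602×10⁻¹⁹ × 1.35×10⁻⁷ × 1.00×10⁵ = 4.33×10⁻²¹ A²
I_n = √(4.33×10⁻²¹) = 6.58×10⁻¹¹ A = 65.8 pA

65.8 pA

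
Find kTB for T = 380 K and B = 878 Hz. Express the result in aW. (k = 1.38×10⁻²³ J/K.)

4.60 aW

P_n = kTB = 1.38×10⁻²³ × 380 × 8.78×10² = 4.60×10⁻¹⁸ W = 4.60 aW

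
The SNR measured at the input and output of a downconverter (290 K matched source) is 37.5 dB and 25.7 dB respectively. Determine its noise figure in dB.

11.8 dB

NF (dB) = SNR_in(dB) − SNR_out(dB) when the source is at T₀
NF = 37.5 − 25.7 = 11.8 dB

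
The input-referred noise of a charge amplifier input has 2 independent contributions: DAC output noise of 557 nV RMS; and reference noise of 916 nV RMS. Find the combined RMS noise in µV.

Uncorrelated sources add in power (mean-square): V_tot = √(ΣV_i²)
V_tot = √[(5.57×10⁻⁷)² + (9.16×10⁻⁷)²] = 1.07×10⁻⁶ V = 1.07 µV

1.07 µV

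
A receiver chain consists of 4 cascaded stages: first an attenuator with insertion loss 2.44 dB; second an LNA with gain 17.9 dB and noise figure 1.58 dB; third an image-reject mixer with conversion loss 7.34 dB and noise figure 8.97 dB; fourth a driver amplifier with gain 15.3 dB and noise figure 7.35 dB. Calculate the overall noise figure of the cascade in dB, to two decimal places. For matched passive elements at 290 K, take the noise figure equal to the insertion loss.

Convert to linear (a loss of L dB is a gain of −L dB): F_i = 10^(NF_i/10), G_i = 10^(G_i,dB/10)
  Stage 1: F_1 = 10^(2.44/10) = 1.754, G_1 = 10^(−2.44/10) = 0.5702
  Stage 2: F_2 = 10^(1.58/10) = 1.439, G_2 = 10^(17.9/10) = 61.66
  Stage 3: F_3 = 10^(8.97/10) = 7.889, G_3 = 10^(−7.34/10) = 0.1845
  Stage 4: F_4 = 10^(7.35/10) = 5.433, G_4 = 10^(15.3/10) = 33.88
Friis cascade:
  F = 1.754 + (1.439 − 1)/0.5702 + (7.889 − 1)/35.16 + (5.433 − 1)/6.486 = 3.403
NF = 10 log₁₀(3.403) = 5.32 dB

5.32 dB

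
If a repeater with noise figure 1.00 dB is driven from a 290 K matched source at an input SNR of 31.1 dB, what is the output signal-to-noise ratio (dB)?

By definition F = SNR_in/SNR_out, so in dB: SNR_out = SNR_in − NF
SNR_out = 31.1 − 1.00 = 30.10 dB

30.10 dB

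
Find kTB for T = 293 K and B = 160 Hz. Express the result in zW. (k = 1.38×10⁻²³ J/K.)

P_n = kTB = 1.38×10⁻²³ × 293 × 1.60×10² = 6.47×10⁻¹⁹ W = 647 zW

647 zW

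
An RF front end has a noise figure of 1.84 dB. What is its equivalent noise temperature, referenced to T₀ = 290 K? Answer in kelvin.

F = 10^(1.84/10) = 1.52757
T_e = (F − 1)·T₀ = (1.52757 − 1) × 290 = 153 K

153 K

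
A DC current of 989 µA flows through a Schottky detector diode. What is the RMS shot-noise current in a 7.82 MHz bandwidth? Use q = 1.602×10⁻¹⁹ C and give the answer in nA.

49.8 nA

I_n = √(2qI·B)
2qI·B = 2 × 1.602×10⁻¹⁹ × 9.89×10⁻⁴ × 7.82×10⁶ = 2.48×10⁻¹⁵ A²
I_n = √(2.48×10⁻¹⁵) = 4.98×10⁻⁸ A = 49.8 nA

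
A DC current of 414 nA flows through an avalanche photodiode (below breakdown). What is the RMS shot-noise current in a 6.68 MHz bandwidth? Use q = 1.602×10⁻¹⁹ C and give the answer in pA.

I_n = √(2qI·B)
2qI·B = 2 × 1.602×10⁻¹⁹ × 4.14×10⁻⁷ × 6.68×10⁶ = 8.86×10⁻¹⁹ A²
I_n = √(8.86×10⁻¹⁹) = 9.41×10⁻¹⁰ A = 941 pA

941 pA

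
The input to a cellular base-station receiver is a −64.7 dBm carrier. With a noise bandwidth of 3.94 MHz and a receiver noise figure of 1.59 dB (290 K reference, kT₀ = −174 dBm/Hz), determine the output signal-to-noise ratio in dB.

41.8 dB

Noise floor: N = −174 + 10 log₁₀(B) + NF
10 log₁₀(3.94×10⁶) = 65.95 dB
N = −174 + 65.95 + 1.59 = −106.46 dBm
SNR = P_sig − N = −64.7 − (−106.46) = 41.76 dB → 41.8 dB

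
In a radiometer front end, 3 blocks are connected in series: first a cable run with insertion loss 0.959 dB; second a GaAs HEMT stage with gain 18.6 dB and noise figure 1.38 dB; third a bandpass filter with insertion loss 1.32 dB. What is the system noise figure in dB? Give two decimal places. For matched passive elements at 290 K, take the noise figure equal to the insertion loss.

Convert to linear (a loss of L dB is a gain of −L dB): F_i = 10^(NF_i/10), G_i = 10^(G_i,dB/10)
  Stage 1: F_1 = 10^(0.959/10) = 1.247, G_1 = 10^(−0.959/10) = 0.8019
  Stage 2: F_2 = 10^(1.38/10) = 1.374, G_2 = 10^(18.6/10) = 72.44
  Stage 3: F_3 = 10^(1.32/10) = 1.355, G_3 = 10^(−1.32/10) = 0.7379
Friis cascade:
  F = 1.247 + (1.374 − 1)/0.8019 + (1.355 − 1)/58.09 = 1.720
NF = 10 log₁₀(1.720) = 2.35 dB

2.35 dB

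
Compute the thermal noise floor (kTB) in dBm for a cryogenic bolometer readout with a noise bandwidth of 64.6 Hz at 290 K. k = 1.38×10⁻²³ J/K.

P_n = kTB = 1.38×10⁻²³ × 290 × 6.46×10¹ = 2.59×10⁻¹⁹ W
In dBm: 10 log₁₀(2.59×10⁻¹⁹ / 10⁻³) = −155.9 dBm

−155.9 dBm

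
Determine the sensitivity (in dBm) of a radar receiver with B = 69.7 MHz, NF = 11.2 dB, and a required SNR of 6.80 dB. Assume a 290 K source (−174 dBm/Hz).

−77.6 dBm

Sensitivity = −174 + 10 log₁₀(B) + NF + SNR_min
= −174 + 78.43 + 11.2 + 6.80
= −77.57 dBm → −77.6 dBm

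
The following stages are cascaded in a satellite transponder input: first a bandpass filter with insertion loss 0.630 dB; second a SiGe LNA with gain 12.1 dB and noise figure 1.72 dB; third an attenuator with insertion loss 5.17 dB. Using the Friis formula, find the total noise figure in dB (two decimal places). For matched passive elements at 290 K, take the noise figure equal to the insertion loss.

2.74 dB

Convert to linear (a loss of L dB is a gain of −L dB): F_i = 10^(NF_i/10), G_i = 10^(G_i,dB/10)
  Stage 1: F_1 = 10^(0.630/10) = 1.156, G_1 = 10^(−0.630/10) = 0.8650
  Stage 2: F_2 = 10^(1.72/10) = 1.486, G_2 = 10^(12.1/10) = 16.22
  Stage 3: F_3 = 10^(5.17/10) = 3.289, G_3 = 10^(−5.17/10) = 0.3041
Friis cascade:
  F = 1.156 + (1.486 − 1)/0.8650 + (3.289 − 1)/14.03 = 1.881
NF = 10 log₁₀(1.881) = 2.74 dB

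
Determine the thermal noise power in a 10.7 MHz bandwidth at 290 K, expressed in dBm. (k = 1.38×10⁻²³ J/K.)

−103.7 dBm

P_n = kTB = 1.38×10⁻²³ × 290 × 1.07×10⁷ = 4.28×10⁻¹⁴ W
In dBm: 10 log₁₀(4.28×10⁻¹⁴ / 10⁻³) = −103.7 dBm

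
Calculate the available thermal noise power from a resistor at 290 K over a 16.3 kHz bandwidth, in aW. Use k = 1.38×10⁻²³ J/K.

65.2 aW

P_n = kTB = 1.38×10⁻²³ × 290 × 1.63×10⁴ = 6.52×10⁻¹⁷ W = 65.2 aW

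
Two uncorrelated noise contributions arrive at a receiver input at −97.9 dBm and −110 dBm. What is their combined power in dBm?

−97.6 dBm

Convert to linear, add, convert back:
P₁ = 1.62×10⁻¹³ W, P₂ = 1.00×10⁻¹⁴ W
P_tot = 1.72×10⁻¹³ W → 10 log₁₀(P_tot / 10⁻³) = −97.6 dBm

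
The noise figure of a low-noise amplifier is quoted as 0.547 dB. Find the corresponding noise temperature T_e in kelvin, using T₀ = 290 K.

F = 10^(0.547/10) = 1.13423
T_e = (F − 1)·T₀ = (1.13423 − 1) × 290 = 38.9 K

38.9 K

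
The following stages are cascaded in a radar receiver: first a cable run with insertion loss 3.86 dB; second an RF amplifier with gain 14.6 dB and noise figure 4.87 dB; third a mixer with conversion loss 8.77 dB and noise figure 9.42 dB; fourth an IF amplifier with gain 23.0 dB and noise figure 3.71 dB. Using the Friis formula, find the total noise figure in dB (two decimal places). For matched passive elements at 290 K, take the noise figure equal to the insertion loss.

9.53 dB

Convert to linear (a loss of L dB is a gain of −L dB): F_i = 10^(NF_i/10), G_i = 10^(G_i,dB/10)
  Stage 1: F_1 = 10^(3.86/10) = 2.432, G_1 = 10^(−3.86/10) = 0.4111
  Stage 2: F_2 = 10^(4.87/10) = 3.069, G_2 = 10^(14.6/10) = 28.84
  Stage 3: F_3 = 10^(9.42/10) = 8.750, G_3 = 10^(−8.77/10) = 0.1327
  Stage 4: F_4 = 10^(3.71/10) = 2.350, G_4 = 10^(23.0/10) = 199.5
Friis cascade:
  F = 2.432 + (3.069 − 1)/0.4111 + (8.750 − 1)/11.86 + (2.350 − 1)/1.574 = 8.976
NF = 10 log₁₀(8.976) = 9.53 dB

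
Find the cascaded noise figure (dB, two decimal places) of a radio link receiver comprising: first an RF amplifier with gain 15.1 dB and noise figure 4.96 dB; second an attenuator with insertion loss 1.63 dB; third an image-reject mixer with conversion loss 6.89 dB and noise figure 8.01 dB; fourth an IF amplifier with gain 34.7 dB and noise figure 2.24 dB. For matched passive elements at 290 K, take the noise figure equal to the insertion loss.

5.48 dB

Convert to linear (a loss of L dB is a gain of −L dB): F_i = 10^(NF_i/10), G_i = 10^(G_i,dB/10)
  Stage 1: F_1 = 10^(4.96/10) = 3.133, G_1 = 10^(15.1/10) = 32.36
  Stage 2: F_2 = 10^(1.63/10) = 1.455, G_2 = 10^(−1.63/10) = 0.6871
  Stage 3: F_3 = 10^(8.01/10) = 6.324, G_3 = 10^(−6.89/10) = 0.2046
  Stage 4: F_4 = 10^(2.24/10) = 1.675, G_4 = 10^(34.7/10) = 2951
Friis cascade:
  F = 3.133 + (1.455 − 1)/32.36 + (6.324 − 1)/22.23 + (1.675 − 1)/4.550 = 3.535
NF = 10 log₁₀(3.535) = 5.48 dB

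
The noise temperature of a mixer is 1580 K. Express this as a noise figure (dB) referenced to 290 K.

8.09 dB

F = 1 + T_e/T₀ = 1 + 1580/290 = 6.44828
NF = 10 log₁₀(6.44828) = 8.09 dB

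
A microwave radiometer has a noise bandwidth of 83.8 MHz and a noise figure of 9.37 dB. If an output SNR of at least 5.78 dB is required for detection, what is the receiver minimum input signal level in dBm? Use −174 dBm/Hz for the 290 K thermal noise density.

Sensitivity = −174 + 10 log₁₀(B) + NF + SNR_min
= −174 + 79.23 + 9.37 + 5.78
= −79.62 dBm → −79.6 dBm

−79.6 dBm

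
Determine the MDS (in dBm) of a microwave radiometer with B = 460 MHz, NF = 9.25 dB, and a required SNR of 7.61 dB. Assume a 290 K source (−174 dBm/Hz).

Sensitivity = −174 + 10 log₁₀(B) + NF + SNR_min
= −174 + 86.63 + 9.25 + 7.61
= −70.51 dBm → −70.5 dBm

−70.5 dBm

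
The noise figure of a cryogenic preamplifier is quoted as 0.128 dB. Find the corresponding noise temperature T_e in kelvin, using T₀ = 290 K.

F = 10^(0.128/10) = 1.02991
T_e = (F − 1)·T₀ = (1.02991 − 1) × 290 = 8.67 K

8.67 K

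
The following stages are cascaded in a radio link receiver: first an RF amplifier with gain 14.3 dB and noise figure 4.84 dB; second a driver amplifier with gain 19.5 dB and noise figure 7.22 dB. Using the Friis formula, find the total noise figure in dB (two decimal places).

Convert to linear (a loss of L dB is a gain of −L dB): F_i = 10^(NF_i/10), G_i = 10^(G_i,dB/10)
  Stage 1: F_1 = 10^(4.84/10) = 3.048, G_1 = 10^(14.3/10) = 26.92
  Stage 2: F_2 = 10^(7.22/10) = 5.272, G_2 = 10^(19.5/10) = 89.13
Friis cascade:
  F = 3.048 + (5.272 − 1)/26.92 = 3.207
NF = 10 log₁₀(3.207) = 5.06 dB

5.06 dB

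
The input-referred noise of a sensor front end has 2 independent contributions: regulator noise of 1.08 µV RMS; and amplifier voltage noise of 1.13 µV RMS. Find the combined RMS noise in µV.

Uncorrelated sources add in power (mean-square): V_tot = √(ΣV_i²)
V_tot = √[(1.08×10⁻⁶)² + (1.13×10⁻⁶)²] = 1.56×10⁻⁶ V = 1.56 µV

1.56 µV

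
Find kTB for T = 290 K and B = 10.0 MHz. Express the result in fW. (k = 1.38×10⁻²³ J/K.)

40.0 fW

P_n = kTB = 1.38×10⁻²³ × 290 × 1.00×10⁷ = 4.00×10⁻¹⁴ W = 40.0 fW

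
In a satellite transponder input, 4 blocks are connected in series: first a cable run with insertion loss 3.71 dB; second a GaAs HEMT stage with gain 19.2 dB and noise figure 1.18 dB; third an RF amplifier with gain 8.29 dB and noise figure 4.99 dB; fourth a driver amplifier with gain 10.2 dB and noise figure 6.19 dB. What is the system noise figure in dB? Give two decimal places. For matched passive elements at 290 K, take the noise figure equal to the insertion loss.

4.99 dB

Convert to linear (a loss of L dB is a gain of −L dB): F_i = 10^(NF_i/10), G_i = 10^(G_i,dB/10)
  Stage 1: F_1 = 10^(3.71/10) = 2.350, G_1 = 10^(−3.71/10) = 0.4256
  Stage 2: F_2 = 10^(1.18/10) = 1.312, G_2 = 10^(19.2/10) = 83.18
  Stage 3: F_3 = 10^(4.99/10) = 3.155, G_3 = 10^(8.29/10) = 6.745
  Stage 4: F_4 = 10^(6.19/10) = 4.159, G_4 = 10^(10.2/10) = 10.47
Friis cascade:
  F = 2.350 + (1.312 − 1)/0.4256 + (3.155 − 1)/35.40 + (4.159 − 1)/238.8 = 3.157
NF = 10 log₁₀(3.157) = 4.99 dB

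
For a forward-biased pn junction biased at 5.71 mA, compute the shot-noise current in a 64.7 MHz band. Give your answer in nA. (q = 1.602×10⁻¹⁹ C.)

I_n = √(2qI·B)
2qI·B = 2 × 1.602×10⁻¹⁹ × 5.71×10⁻³ × 6.47×10⁷ = 1.18×10⁻¹³ A²
I_n = √(1.18×10⁻¹³) = 3.44×10⁻⁷ A = 344 nA

344 nA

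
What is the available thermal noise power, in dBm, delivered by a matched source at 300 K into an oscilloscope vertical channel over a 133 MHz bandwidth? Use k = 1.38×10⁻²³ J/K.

−92.6 dBm

P_n = kTB = 1.38×10⁻²³ × 300 × 1.33×10⁸ = 5.51×10⁻¹³ W
In dBm: 10 log₁₀(5.51×10⁻¹³ / 10⁻³) = −92.6 dBm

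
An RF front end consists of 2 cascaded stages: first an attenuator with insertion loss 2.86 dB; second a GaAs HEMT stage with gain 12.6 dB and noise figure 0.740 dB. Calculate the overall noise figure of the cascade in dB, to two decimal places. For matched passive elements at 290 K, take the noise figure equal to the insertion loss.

3.60 dB

Convert to linear (a loss of L dB is a gain of −L dB): F_i = 10^(NF_i/10), G_i = 10^(G_i,dB/10)
  Stage 1: F_1 = 10^(2.86/10) = 1.932, G_1 = 10^(−2.86/10) = 0.5176
  Stage 2: F_2 = 10^(0.740/10) = 1.186, G_2 = 10^(12.6/10) = 18.20
Friis cascade:
  F = 1.932 + (1.186 − 1)/0.5176 = 2.291
NF = 10 log₁₀(2.291) = 3.60 dB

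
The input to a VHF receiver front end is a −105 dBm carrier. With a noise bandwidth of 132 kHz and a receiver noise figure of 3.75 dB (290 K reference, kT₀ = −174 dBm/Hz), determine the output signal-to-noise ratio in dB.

14.0 dB

Noise floor: N = −174 + 10 log₁₀(B) + NF
10 log₁₀(1.32×10⁵) = 51.21 dB
N = −174 + 51.21 + 3.75 = −119.04 dBm
SNR = P_sig − N = −105 − (−119.04) = 14.04 dB → 14.0 dB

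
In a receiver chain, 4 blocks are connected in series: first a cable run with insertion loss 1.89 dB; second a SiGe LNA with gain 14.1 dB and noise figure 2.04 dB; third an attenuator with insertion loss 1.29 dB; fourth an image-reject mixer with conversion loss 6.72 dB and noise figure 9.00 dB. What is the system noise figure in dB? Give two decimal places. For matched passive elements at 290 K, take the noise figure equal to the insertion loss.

4.85 dB

Convert to linear (a loss of L dB is a gain of −L dB): F_i = 10^(NF_i/10), G_i = 10^(G_i,dB/10)
  Stage 1: F_1 = 10^(1.89/10) = 1.545, G_1 = 10^(−1.89/10) = 0.6471
  Stage 2: F_2 = 10^(2.04/10) = 1.600, G_2 = 10^(14.1/10) = 25.70
  Stage 3: F_3 = 10^(1.29/10) = 1.346, G_3 = 10^(−1.29/10) = 0.7430
  Stage 4: F_4 = 10^(9.00/10) = 7.943, G_4 = 10^(−6.72/10) = 0.2128
Friis cascade:
  F = 1.545 + (1.600 − 1)/0.6471 + (1.346 − 1)/16.63 + (7.943 − 1)/12.36 = 3.054
NF = 10 log₁₀(3.054) = 4.85 dB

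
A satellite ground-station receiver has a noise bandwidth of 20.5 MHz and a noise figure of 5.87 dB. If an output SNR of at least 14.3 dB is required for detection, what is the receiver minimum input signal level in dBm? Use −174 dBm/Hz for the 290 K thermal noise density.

Sensitivity = −174 + 10 log₁₀(B) + NF + SNR_min
= −174 + 73.12 + 5.87 + 14.3
= −80.71 dBm → −80.7 dBm

−80.7 dBm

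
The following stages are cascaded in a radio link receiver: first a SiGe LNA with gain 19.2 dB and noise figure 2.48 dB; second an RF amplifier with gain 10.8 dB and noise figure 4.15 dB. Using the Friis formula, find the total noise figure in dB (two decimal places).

Convert to linear (a loss of L dB is a gain of −L dB): F_i = 10^(NF_i/10), G_i = 10^(G_i,dB/10)
  Stage 1: F_1 = 10^(2.48/10) = 1.770, G_1 = 10^(19.2/10) = 83.18
  Stage 2: F_2 = 10^(4.15/10) = 2.600, G_2 = 10^(10.8/10) = 12.02
Friis cascade:
  F = 1.770 + (2.600 − 1)/83.18 = 1.789
NF = 10 log₁₀(1.789) = 2.53 dB

2.53 dB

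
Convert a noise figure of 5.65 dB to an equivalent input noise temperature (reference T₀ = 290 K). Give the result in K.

F = 10^(5.65/10) = 3.67282
T_e = (F − 1)·T₀ = (3.67282 − 1) × 290 = 775 K

775 K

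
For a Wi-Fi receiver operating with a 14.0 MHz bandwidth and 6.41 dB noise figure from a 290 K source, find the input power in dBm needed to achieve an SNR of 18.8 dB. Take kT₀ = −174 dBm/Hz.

Sensitivity = −174 + 10 log₁₀(B) + NF + SNR_min
= −174 + 71.46 + 6.41 + 18.8
= −77.33 dBm → −77.3 dBm

−77.3 dBm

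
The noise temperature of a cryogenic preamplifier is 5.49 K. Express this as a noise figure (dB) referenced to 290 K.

0.081 dB

F = 1 + T_e/T₀ = 1 + 5.49/290 = 1.01893
NF = 10 log₁₀(1.01893) = 0.081 dB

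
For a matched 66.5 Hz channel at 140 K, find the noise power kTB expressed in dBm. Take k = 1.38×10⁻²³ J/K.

P_n = kTB = 1.38×10⁻²³ × 140 × 6.65×10¹ = 1.28×10⁻¹⁹ W
In dBm: 10 log₁₀(1.28×10⁻¹⁹ / 10⁻³) = −158.9 dBm

−158.9 dBm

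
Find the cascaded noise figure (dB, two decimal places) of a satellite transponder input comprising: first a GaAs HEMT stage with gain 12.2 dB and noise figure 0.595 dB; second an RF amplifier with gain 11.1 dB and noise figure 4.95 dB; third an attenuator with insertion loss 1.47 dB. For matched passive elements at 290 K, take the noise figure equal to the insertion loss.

1.06 dB

Convert to linear (a loss of L dB is a gain of −L dB): F_i = 10^(NF_i/10), G_i = 10^(G_i,dB/10)
  Stage 1: F_1 = 10^(0.595/10) = 1.147, G_1 = 10^(12.2/10) = 16.60
  Stage 2: F_2 = 10^(4.95/10) = 3.126, G_2 = 10^(11.1/10) = 12.88
  Stage 3: F_3 = 10^(1.47/10) = 1.403, G_3 = 10^(−1.47/10) = 0.7129
Friis cascade:
  F = 1.147 + (3.126 − 1)/16.60 + (1.403 − 1)/213.8 = 1.277
NF = 10 log₁₀(1.277) = 1.06 dB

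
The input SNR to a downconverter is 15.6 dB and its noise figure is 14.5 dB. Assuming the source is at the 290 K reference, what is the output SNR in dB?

By definition F = SNR_in/SNR_out, so in dB: SNR_out = SNR_in − NF
SNR_out = 15.6 − 14.5 = 1.1 dB

1.1 dB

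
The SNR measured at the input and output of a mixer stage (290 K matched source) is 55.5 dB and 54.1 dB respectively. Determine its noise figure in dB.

NF (dB) = SNR_in(dB) − SNR_out(dB) when the source is at T₀
NF = 55.5 − 54.1 = 1.4 dB

1.4 dB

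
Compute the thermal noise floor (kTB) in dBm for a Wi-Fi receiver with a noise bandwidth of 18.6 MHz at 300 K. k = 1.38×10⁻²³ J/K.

P_n = kTB = 1.38×10⁻²³ × 300 × 1.86×10⁷ = 7.70×10⁻¹⁴ W
In dBm: 10 log₁₀(7.70×10⁻¹⁴ / 10⁻³) = −101.1 dBm

−101.1 dBm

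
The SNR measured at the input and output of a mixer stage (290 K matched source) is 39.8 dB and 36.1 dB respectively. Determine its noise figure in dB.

NF (dB) = SNR_in(dB) − SNR_out(dB) when the source is at T₀
NF = 39.8 − 36.1 = 3.7 dB

3.7 dB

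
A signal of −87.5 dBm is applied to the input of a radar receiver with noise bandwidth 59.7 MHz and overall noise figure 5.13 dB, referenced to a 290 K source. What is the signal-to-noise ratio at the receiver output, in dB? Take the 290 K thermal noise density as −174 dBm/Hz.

Noise floor: N = −174 + 10 log₁₀(B) + NF
10 log₁₀(5.97×10⁷) = 77.76 dB
N = −174 + 77.76 + 5.13 = −91.11 dBm
SNR = P_sig − N = −87.5 − (−91.11) = 3.61 dB → 3.6 dB

3.6 dB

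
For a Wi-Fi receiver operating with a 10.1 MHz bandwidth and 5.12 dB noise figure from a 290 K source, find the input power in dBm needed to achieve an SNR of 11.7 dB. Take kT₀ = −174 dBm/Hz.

Sensitivity = −174 + 10 log₁₀(B) + NF + SNR_min
= −174 + 70.04 + 5.12 + 11.7
= −87.14 dBm → −87.1 dBm

−87.1 dBm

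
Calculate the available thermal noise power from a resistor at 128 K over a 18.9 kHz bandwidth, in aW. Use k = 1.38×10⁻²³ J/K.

P_n = kTB = 1.38×10⁻²³ × 128 × 1.89×10⁴ = 3.34×10⁻¹⁷ W = 33.4 aW

33.4 aW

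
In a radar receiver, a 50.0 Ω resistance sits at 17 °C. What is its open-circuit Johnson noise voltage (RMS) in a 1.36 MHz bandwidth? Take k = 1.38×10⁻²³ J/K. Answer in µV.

T = 17 °C + 273.15 = 290.15 K
V_n = √(4kTRB)
4kTRB = 4 × 1.38×10⁻²³ × 290.15 × 5.00×10¹ × 1.36×10⁶ = 1.09×10⁻¹² V²
V_n = √(1.09×10⁻¹²) = 1.04×10⁻⁶ V = 1.04 µV

1.04 µV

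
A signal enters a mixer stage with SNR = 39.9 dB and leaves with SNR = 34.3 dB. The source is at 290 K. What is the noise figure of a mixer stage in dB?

5.6 dB

NF (dB) = SNR_in(dB) − SNR_out(dB) when the source is at T₀
NF = 39.9 − 34.3 = 5.6 dB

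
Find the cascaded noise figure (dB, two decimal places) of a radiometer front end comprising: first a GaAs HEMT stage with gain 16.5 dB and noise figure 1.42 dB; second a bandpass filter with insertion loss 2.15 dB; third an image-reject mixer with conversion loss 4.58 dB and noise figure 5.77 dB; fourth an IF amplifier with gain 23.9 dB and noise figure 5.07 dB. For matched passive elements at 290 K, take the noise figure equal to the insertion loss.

Convert to linear (a loss of L dB is a gain of −L dB): F_i = 10^(NF_i/10), G_i = 10^(G_i,dB/10)
  Stage 1: F_1 = 10^(1.42/10) = 1.387, G_1 = 10^(16.5/10) = 44.67
  Stage 2: F_2 = 10^(2.15/10) = 1.641, G_2 = 10^(−2.15/10) = 0.6095
  Stage 3: F_3 = 10^(5.77/10) = 3.776, G_3 = 10^(−4.58/10) = 0.3483
  Stage 4: F_4 = 10^(5.07/10) = 3.214, G_4 = 10^(23.9/10) = 245.5
Friis cascade:
  F = 1.387 + (1.641 − 1)/44.67 + (3.776 − 1)/27.23 + (3.214 − 1)/9.484 = 1.736
NF = 10 log₁₀(1.736) = 2.40 dB

2.40 dB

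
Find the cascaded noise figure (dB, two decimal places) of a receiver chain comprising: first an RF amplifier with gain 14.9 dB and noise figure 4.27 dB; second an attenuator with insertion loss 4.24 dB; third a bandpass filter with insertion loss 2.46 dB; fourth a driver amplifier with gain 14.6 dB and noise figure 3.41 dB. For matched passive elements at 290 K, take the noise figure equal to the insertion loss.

4.73 dB

Convert to linear (a loss of L dB is a gain of −L dB): F_i = 10^(NF_i/10), G_i = 10^(G_i,dB/10)
  Stage 1: F_1 = 10^(4.27/10) = 2.673, G_1 = 10^(14.9/10) = 30.90
  Stage 2: F_2 = 10^(4.24/10) = 2.655, G_2 = 10^(−4.24/10) = 0.3767
  Stage 3: F_3 = 10^(2.46/10) = 1.762, G_3 = 10^(−2.46/10) = 0.5675
  Stage 4: F_4 = 10^(3.41/10) = 2.193, G_4 = 10^(14.6/10) = 28.84
Friis cascade:
  F = 2.673 + (2.655 − 1)/30.90 + (1.762 − 1)/11.64 + (2.193 − 1)/6.607 = 2.973
NF = 10 log₁₀(2.973) = 4.73 dB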